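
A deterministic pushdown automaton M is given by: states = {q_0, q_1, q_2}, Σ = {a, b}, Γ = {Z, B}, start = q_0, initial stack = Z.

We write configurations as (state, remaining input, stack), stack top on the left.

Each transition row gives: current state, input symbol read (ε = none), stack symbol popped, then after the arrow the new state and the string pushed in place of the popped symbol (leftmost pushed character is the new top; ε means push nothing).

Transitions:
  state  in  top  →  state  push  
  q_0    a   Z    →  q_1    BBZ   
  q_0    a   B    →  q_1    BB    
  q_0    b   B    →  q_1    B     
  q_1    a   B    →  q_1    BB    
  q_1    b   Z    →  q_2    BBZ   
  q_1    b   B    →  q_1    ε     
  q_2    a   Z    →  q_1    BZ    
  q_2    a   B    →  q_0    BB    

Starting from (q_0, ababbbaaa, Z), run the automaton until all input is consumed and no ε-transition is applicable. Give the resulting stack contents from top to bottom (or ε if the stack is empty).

BBBBBZ

(q_0, ababbbaaa, Z) ⊢ (q_1, babbbaaa, BBZ) ⊢ (q_1, abbbaaa, BZ) ⊢ (q_1, bbbaaa, BBZ) ⊢ (q_1, bbaaa, BZ) ⊢ (q_1, baaa, Z) ⊢ (q_2, aaa, BBZ) ⊢ (q_0, aa, BBBZ) ⊢ (q_1, a, BBBBZ) ⊢ (q_1, ε, BBBBBZ)
All input consumed in state q_1 with stack BBBBBZ.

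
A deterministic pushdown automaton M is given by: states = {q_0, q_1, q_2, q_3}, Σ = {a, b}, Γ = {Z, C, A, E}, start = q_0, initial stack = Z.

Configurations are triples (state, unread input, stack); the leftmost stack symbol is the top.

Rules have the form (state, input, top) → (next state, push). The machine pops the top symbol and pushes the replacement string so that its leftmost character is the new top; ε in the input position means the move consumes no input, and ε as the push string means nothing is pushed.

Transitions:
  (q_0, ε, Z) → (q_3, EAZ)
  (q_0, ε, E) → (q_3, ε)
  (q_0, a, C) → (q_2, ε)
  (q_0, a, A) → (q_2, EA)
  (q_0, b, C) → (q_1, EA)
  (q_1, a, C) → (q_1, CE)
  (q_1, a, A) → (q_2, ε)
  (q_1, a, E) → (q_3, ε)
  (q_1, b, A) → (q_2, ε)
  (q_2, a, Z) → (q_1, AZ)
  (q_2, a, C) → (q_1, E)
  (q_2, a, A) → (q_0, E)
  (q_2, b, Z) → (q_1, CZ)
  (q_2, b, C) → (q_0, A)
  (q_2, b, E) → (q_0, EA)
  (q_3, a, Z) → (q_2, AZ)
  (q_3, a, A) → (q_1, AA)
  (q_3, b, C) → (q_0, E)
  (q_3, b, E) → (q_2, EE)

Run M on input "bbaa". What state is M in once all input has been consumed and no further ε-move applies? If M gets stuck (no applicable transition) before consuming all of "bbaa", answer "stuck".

(q_0, bbaa, Z)
  ε-move, top Z: go to q_3, push EAZ → (q_3, bbaa, EAZ)
  read b, top E: go to q_2, push EE → (q_2, baa, EEAZ)
  read b, top E: go to q_0, push EA → (q_0, aa, EAEAZ)
  ε-move, top E: go to q_3, push ε → (q_3, aa, AEAZ)
  read a, top A: go to q_1, push AA → (q_1, a, AAEAZ)
  read a, top A: go to q_2, push ε → (q_2, ε, AEAZ)
All input consumed; M is in state q_2.

q_2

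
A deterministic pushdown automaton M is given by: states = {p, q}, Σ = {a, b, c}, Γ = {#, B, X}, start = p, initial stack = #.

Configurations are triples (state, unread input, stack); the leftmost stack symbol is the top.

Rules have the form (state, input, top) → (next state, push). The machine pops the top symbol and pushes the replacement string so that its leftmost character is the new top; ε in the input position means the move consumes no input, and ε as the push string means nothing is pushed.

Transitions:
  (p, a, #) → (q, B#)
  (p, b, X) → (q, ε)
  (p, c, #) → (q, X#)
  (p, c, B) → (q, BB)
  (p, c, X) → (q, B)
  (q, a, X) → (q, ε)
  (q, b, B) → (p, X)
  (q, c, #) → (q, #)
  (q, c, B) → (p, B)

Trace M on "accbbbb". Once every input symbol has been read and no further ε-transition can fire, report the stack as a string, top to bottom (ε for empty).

(p, accbbbb, #) ⊢ (q, ccbbbb, B#) ⊢ (p, cbbbb, B#) ⊢ (q, bbbb, BB#) ⊢ (p, bbb, XB#) ⊢ (q, bb, B#) ⊢ (p, b, X#) ⊢ (q, ε, #)
All input consumed in state q with stack #.

#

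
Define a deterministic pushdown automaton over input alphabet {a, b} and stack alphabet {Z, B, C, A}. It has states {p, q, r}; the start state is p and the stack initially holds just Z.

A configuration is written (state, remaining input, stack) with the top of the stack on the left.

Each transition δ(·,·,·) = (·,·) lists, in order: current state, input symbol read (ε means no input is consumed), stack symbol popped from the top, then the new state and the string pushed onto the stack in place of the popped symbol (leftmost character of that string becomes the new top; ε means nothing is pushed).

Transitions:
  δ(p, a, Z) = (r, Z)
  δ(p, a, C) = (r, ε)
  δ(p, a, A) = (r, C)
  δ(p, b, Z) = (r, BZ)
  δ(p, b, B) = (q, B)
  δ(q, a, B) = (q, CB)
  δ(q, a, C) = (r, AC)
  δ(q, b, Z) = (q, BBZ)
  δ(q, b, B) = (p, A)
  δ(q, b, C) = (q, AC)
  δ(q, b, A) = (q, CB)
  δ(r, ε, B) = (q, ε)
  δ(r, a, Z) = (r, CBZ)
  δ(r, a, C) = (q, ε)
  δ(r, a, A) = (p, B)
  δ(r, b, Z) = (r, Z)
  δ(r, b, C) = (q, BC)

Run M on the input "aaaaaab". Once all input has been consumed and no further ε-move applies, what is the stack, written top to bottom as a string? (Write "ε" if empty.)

(p, aaaaaab, Z)
  read a, top Z: go to r, push Z → (r, aaaaab, Z)
  read a, top Z: go to r, push CBZ → (r, aaaab, CBZ)
  read a, top C: go to q, push ε → (q, aaab, BZ)
  read a, top B: go to q, push CB → (q, aab, CBZ)
  read a, top C: go to r, push AC → (r, ab, ACBZ)
  read a, top A: go to p, push B → (p, b, BCBZ)
  read b, top B: go to q, push B → (q, ε, BCBZ)
All input consumed in state q with stack BCBZ.

BCBZ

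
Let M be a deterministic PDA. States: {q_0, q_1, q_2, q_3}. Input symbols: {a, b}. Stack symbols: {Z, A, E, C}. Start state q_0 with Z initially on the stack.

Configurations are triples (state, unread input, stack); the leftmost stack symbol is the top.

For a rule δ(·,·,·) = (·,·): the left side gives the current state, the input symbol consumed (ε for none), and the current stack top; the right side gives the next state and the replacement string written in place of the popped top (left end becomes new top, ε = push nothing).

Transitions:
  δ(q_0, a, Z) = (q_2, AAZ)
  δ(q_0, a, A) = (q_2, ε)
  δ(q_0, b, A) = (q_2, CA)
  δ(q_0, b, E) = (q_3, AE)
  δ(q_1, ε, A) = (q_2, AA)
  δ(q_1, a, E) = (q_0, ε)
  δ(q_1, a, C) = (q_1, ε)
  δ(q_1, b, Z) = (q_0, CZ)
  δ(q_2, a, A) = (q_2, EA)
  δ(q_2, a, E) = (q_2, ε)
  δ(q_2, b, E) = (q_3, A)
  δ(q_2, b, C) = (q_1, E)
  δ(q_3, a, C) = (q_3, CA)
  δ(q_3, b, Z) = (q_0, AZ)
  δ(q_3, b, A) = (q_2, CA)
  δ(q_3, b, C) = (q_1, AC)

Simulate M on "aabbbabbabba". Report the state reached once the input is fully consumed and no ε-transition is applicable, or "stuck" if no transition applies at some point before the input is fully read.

q_0

(q_0, aabbbabbabba, Z)
  read a, top Z: go to q_2, push AAZ → (q_2, abbbabbabba, AAZ)
  read a, top A: go to q_2, push EA → (q_2, bbbabbabba, EAAZ)
  read b, top E: go to q_3, push A → (q_3, bbabbabba, AAAZ)
  read b, top A: go to q_2, push CA → (q_2, babbabba, CAAAZ)
  read b, top C: go to q_1, push E → (q_1, abbabba, EAAAZ)
  read a, top E: go to q_0, push ε → (q_0, bbabba, AAAZ)
  read b, top A: go to q_2, push CA → (q_2, babba, CAAAZ)
  read b, top C: go to q_1, push E → (q_1, abba, EAAAZ)
  read a, top E: go to q_0, push ε → (q_0, bba, AAAZ)
  read b, top A: go to q_2, push CA → (q_2, ba, CAAAZ)
  read b, top C: go to q_1, push E → (q_1, a, EAAAZ)
  read a, top E: go to q_0, push ε → (q_0, ε, AAAZ)
All input consumed; M is in state q_0.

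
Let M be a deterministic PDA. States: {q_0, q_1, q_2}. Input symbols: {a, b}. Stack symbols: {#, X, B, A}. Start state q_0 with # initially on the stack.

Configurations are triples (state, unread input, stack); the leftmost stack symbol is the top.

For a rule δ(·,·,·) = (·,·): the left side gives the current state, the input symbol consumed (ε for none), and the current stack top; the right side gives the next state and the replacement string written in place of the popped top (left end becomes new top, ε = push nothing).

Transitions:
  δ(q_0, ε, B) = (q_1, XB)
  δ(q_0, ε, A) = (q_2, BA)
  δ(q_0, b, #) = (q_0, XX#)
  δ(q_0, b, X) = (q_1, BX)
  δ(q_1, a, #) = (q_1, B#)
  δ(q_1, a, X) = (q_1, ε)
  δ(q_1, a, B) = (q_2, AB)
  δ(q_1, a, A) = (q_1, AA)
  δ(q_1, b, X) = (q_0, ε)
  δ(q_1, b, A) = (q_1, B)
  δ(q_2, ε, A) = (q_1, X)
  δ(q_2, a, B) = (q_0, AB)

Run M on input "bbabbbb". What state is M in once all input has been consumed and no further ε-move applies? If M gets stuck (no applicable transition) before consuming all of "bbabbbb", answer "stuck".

q_1

(q_0, bbabbbb, #) ⊢ (q_0, babbbb, XX#) ⊢ (q_1, abbbb, BXX#) ⊢ (q_2, bbbb, ABXX#) ⊢ (q_1, bbbb, XBXX#) ⊢ (q_0, bbb, BXX#) ⊢ (q_1, bbb, XBXX#) ⊢ (q_0, bb, BXX#) ⊢ (q_1, bb, XBXX#) ⊢ (q_0, b, BXX#) ⊢ (q_1, b, XBXX#) ⊢ (q_0, ε, BXX#) ⊢ (q_1, ε, XBXX#)
All input consumed; M is in state q_1.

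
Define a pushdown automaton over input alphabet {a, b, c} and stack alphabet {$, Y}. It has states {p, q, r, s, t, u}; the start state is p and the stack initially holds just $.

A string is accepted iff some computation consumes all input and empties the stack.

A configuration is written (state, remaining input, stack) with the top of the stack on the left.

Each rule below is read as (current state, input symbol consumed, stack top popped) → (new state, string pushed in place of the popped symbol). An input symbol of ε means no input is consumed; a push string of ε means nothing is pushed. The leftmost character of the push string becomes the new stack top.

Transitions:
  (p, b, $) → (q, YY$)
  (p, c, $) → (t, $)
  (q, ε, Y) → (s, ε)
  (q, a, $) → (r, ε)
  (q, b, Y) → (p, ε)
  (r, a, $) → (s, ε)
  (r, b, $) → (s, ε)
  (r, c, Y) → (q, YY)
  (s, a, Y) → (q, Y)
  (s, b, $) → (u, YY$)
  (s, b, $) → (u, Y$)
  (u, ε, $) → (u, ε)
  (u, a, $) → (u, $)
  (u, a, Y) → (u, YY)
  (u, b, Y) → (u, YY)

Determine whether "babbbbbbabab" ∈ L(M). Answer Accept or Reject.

No computation consumes all input and empties the stack.

Reject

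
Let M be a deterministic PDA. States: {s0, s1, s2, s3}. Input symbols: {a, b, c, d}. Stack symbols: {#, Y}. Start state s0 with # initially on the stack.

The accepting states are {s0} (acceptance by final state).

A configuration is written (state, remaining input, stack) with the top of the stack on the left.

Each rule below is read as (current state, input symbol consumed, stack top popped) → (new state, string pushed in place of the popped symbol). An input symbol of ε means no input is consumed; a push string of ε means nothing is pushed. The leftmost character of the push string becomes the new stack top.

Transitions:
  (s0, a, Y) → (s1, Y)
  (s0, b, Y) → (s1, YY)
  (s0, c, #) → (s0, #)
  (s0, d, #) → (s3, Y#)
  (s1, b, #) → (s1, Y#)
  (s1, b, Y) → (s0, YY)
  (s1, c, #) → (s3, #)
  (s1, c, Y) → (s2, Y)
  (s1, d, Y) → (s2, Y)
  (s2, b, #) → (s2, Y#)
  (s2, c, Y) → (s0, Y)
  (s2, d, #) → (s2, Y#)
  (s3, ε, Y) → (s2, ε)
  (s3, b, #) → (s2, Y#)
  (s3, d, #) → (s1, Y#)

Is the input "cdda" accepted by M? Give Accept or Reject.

(s0, cdda, #)
  read c, top #: go to s0, push # → (s0, dda, #)
  read d, top #: go to s3, push Y# → (s3, da, Y#)
  ε-move, top Y: go to s2, push ε → (s2, da, #)
  read d, top #: go to s2, push Y# → (s2, a, Y#)
No transition applies at (s2, a, Y#); input not fully consumed.

Reject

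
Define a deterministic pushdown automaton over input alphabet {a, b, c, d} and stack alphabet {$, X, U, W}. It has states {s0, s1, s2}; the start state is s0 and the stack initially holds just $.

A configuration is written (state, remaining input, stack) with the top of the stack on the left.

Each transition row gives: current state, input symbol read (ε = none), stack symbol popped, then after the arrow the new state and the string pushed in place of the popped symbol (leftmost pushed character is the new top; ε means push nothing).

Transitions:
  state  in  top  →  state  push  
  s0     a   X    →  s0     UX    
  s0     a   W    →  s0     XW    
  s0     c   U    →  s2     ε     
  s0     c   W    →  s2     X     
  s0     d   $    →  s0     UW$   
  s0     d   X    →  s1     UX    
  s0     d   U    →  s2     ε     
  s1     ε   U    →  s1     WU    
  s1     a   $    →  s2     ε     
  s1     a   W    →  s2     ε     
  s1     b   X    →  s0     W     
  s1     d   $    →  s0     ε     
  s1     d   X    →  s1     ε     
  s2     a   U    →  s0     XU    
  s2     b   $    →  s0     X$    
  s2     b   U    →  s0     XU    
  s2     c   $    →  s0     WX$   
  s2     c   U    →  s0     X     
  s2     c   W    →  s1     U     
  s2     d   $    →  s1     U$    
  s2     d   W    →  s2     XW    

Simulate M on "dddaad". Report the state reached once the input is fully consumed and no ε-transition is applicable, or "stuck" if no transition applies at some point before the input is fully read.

stuck

(s0, dddaad, $) ⊢ (s0, ddaad, UW$) ⊢ (s2, daad, W$) ⊢ (s2, aad, XW$)
No transition for (s2, a, top X); M blocks with input aad remaining.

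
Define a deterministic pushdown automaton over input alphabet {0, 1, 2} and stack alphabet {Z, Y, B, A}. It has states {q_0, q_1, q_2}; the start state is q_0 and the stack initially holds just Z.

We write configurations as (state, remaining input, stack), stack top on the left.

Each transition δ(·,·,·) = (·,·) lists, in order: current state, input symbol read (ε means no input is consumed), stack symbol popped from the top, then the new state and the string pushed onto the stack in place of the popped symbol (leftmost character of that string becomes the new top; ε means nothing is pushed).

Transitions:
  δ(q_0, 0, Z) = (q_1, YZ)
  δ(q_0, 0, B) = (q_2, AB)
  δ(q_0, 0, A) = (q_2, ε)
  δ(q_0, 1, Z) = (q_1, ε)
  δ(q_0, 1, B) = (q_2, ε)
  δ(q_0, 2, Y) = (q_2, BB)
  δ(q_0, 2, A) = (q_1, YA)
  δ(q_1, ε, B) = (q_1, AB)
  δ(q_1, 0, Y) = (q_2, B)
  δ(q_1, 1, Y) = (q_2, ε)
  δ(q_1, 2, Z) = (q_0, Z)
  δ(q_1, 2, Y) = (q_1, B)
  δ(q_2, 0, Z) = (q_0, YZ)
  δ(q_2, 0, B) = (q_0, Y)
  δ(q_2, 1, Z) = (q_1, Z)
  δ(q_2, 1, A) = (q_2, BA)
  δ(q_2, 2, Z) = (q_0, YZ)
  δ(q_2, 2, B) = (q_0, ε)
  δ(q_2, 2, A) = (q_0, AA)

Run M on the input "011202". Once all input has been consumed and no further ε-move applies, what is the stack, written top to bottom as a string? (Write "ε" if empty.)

(q_0, 011202, Z)
  read 0, top Z: go to q_1, push YZ → (q_1, 11202, YZ)
  read 1, top Y: go to q_2, push ε → (q_2, 1202, Z)
  read 1, top Z: go to q_1, push Z → (q_1, 202, Z)
  read 2, top Z: go to q_0, push Z → (q_0, 02, Z)
  read 0, top Z: go to q_1, push YZ → (q_1, 2, YZ)
  read 2, top Y: go to q_1, push B → (q_1, ε, BZ)
  ε-move, top B: go to q_1, push AB → (q_1, ε, ABZ)
All input consumed in state q_1 with stack ABZ.

ABZ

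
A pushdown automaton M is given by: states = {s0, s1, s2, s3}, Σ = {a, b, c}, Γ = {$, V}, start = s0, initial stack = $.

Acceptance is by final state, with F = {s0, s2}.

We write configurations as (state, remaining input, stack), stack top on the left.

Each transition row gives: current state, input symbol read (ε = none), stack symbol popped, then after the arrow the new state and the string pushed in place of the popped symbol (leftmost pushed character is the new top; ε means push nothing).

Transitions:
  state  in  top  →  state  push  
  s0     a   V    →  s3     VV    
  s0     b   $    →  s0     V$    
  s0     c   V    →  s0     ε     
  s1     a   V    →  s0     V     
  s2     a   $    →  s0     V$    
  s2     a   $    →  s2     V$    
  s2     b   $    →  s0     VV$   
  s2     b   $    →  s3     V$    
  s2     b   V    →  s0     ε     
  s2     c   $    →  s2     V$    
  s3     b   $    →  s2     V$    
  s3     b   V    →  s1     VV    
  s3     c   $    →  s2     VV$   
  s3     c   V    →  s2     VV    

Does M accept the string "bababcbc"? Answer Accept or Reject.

Reject

No computation consumes all input and reaches a final state.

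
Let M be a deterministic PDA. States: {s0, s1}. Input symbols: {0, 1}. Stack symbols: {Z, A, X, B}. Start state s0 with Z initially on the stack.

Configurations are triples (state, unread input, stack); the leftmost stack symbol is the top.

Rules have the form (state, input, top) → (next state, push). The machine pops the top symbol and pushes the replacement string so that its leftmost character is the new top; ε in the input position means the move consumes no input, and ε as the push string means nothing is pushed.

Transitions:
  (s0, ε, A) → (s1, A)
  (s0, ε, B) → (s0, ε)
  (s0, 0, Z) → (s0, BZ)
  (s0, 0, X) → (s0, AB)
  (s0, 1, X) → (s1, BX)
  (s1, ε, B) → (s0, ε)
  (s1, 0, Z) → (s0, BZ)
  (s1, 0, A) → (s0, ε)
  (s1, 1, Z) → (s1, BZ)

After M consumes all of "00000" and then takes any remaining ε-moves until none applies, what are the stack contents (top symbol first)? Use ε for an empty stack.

(s0, 00000, Z) ⊢ (s0, 0000, BZ) ⊢ (s0, 0000, Z) ⊢ (s0, 000, BZ) ⊢ (s0, 000, Z) ⊢ (s0, 00, BZ) ⊢ (s0, 00, Z) ⊢ (s0, 0, BZ) ⊢ (s0, 0, Z) ⊢ (s0, ε, BZ) ⊢ (s0, ε, Z)
All input consumed in state s0 with stack Z.

Z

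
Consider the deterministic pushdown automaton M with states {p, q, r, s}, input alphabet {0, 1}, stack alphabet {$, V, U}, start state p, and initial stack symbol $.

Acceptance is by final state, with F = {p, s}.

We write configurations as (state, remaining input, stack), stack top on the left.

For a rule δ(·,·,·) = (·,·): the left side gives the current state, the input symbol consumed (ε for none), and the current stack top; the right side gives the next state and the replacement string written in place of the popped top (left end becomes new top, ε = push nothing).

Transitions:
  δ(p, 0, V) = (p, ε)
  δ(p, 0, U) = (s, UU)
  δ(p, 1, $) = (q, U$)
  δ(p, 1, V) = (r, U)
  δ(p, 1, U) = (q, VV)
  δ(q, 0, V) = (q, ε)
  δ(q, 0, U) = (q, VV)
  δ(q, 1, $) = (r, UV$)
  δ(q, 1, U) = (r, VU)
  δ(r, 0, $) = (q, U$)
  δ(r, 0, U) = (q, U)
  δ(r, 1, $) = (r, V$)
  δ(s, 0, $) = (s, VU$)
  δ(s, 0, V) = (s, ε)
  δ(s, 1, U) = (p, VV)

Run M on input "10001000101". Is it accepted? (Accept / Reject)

Reject

(p, 10001000101, $) ⊢ (q, 0001000101, U$) ⊢ (q, 001000101, VV$) ⊢ (q, 01000101, V$) ⊢ (q, 1000101, $) ⊢ (r, 000101, UV$) ⊢ (q, 00101, UV$) ⊢ (q, 0101, VVV$) ⊢ (q, 101, VV$)
No transition applies at (q, 101, VV$); input not fully consumed.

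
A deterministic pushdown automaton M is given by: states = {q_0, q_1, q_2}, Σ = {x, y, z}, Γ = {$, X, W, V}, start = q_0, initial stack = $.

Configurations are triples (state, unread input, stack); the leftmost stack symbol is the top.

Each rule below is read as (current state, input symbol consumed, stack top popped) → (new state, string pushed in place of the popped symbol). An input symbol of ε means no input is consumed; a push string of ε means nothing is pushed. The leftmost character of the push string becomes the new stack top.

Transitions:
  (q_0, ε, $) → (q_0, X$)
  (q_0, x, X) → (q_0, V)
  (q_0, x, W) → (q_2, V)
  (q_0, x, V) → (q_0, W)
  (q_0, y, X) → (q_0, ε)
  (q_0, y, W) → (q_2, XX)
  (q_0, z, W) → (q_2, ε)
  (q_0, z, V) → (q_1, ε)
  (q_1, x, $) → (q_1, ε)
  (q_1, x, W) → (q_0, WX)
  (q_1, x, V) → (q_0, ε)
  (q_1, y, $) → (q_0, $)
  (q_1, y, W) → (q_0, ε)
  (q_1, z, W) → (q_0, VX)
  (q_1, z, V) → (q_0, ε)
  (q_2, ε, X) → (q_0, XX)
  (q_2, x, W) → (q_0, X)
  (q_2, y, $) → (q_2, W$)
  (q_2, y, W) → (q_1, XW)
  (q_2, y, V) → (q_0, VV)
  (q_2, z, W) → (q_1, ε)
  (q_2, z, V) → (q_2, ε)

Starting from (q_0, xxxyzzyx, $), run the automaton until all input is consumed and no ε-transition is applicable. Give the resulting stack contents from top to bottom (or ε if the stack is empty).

V$

(q_0, xxxyzzyx, $) ⊢ (q_0, xxxyzzyx, X$) ⊢ (q_0, xxyzzyx, V$) ⊢ (q_0, xyzzyx, W$) ⊢ (q_2, yzzyx, V$) ⊢ (q_0, zzyx, VV$) ⊢ (q_1, zyx, V$) ⊢ (q_0, yx, $) ⊢ (q_0, yx, X$) ⊢ (q_0, x, $) ⊢ (q_0, x, X$) ⊢ (q_0, ε, V$)
All input consumed in state q_0 with stack V$.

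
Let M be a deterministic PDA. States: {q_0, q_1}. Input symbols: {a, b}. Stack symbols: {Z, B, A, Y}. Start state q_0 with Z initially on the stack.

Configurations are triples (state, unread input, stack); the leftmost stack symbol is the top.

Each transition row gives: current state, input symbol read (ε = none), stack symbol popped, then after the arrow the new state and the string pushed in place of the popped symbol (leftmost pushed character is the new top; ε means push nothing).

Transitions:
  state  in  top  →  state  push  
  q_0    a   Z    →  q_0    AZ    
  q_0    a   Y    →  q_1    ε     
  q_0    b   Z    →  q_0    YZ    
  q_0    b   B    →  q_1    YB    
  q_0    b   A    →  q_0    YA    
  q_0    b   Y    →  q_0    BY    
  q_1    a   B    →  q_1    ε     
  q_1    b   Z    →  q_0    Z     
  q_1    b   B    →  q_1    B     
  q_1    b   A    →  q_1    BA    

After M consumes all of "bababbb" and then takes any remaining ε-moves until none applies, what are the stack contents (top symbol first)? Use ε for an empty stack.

(q_0, bababbb, Z) ⊢ (q_0, ababbb, YZ) ⊢ (q_1, babbb, Z) ⊢ (q_0, abbb, Z) ⊢ (q_0, bbb, AZ) ⊢ (q_0, bb, YAZ) ⊢ (q_0, b, BYAZ) ⊢ (q_1, ε, YBYAZ)
All input consumed in state q_1 with stack YBYAZ.

YBYAZ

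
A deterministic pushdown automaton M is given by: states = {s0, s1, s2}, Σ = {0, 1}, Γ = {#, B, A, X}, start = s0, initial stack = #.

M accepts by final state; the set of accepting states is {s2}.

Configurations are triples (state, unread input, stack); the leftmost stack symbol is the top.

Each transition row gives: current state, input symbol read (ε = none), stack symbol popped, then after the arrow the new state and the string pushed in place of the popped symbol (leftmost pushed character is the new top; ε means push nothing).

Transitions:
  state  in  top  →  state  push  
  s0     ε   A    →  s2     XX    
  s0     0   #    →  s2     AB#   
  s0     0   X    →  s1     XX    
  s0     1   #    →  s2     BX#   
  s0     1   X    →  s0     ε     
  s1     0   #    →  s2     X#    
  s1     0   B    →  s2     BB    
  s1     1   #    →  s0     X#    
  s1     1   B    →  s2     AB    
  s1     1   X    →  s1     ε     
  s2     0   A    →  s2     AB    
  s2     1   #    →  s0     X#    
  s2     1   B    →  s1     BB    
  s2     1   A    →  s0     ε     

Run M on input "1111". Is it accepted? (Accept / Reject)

Reject

(s0, 1111, #)
  read 1, top #: go to s2, push BX# → (s2, 111, BX#)
  read 1, top B: go to s1, push BB → (s1, 11, BBX#)
  read 1, top B: go to s2, push AB → (s2, 1, ABBX#)
  read 1, top A: go to s0, push ε → (s0, ε, BBX#)
All input consumed; state s0 ∉ F and no further ε-move applies.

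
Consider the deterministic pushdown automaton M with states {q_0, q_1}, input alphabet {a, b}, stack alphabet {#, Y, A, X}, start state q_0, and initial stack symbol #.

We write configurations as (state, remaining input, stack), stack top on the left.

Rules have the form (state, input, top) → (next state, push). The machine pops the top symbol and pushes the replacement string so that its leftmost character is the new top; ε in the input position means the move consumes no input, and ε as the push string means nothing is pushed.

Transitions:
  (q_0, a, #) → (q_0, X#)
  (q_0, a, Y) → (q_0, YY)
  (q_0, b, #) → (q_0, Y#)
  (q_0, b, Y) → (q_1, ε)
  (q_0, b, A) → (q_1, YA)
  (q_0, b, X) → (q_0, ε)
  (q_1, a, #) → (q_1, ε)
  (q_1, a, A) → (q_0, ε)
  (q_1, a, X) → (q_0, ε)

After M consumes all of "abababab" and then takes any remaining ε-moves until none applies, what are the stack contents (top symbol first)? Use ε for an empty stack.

(q_0, abababab, #) ⊢ (q_0, bababab, X#) ⊢ (q_0, ababab, #) ⊢ (q_0, babab, X#) ⊢ (q_0, abab, #) ⊢ (q_0, bab, X#) ⊢ (q_0, ab, #) ⊢ (q_0, b, X#) ⊢ (q_0, ε, #)
All input consumed in state q_0 with stack #.

#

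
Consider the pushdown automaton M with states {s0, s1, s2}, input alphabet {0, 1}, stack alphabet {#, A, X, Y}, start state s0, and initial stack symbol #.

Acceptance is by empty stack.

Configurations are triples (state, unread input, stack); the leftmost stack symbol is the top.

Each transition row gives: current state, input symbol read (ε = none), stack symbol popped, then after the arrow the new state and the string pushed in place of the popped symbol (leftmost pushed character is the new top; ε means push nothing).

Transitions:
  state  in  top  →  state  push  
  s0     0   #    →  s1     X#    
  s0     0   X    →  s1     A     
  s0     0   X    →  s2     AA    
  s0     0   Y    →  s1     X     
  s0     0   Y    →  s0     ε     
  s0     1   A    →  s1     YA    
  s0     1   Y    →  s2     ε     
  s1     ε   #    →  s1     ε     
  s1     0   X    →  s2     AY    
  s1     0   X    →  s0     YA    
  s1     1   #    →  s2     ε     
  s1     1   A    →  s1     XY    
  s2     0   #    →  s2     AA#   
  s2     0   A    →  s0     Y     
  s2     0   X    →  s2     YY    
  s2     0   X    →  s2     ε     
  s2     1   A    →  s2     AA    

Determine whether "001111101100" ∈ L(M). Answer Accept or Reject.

No computation consumes all input and empties the stack.

Reject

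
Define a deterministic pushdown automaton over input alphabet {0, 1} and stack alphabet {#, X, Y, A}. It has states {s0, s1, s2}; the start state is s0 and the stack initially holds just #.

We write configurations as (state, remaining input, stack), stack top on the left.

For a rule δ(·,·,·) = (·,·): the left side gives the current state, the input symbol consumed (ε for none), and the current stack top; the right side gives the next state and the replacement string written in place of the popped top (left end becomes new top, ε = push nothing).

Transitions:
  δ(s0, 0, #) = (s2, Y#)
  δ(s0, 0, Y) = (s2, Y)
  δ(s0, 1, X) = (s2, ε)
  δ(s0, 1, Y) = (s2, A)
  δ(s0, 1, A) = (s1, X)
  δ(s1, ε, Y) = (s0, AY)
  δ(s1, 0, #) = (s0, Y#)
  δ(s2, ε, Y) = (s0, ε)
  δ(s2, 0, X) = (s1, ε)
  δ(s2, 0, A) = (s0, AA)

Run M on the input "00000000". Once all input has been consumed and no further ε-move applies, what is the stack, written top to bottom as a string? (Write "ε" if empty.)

#

(s0, 00000000, #)
  read 0, top #: go to s2, push Y# → (s2, 0000000, Y#)
  ε-move, top Y: go to s0, push ε → (s0, 0000000, #)
  read 0, top #: go to s2, push Y# → (s2, 000000, Y#)
  ε-move, top Y: go to s0, push ε → (s0, 000000, #)
  read 0, top #: go to s2, push Y# → (s2, 00000, Y#)
  ε-move, top Y: go to s0, push ε → (s0, 00000, #)
  read 0, top #: go to s2, push Y# → (s2, 0000, Y#)
  ε-move, top Y: go to s0, push ε → (s0, 0000, #)
  read 0, top #: go to s2, push Y# → (s2, 000, Y#)
  ε-move, top Y: go to s0, push ε → (s0, 000, #)
  read 0, top #: go to s2, push Y# → (s2, 00, Y#)
  ε-move, top Y: go to s0, push ε → (s0, 00, #)
  read 0, top #: go to s2, push Y# → (s2, 0, Y#)
  ε-move, top Y: go to s0, push ε → (s0, 0, #)
  read 0, top #: go to s2, push Y# → (s2, ε, Y#)
  ε-move, top Y: go to s0, push ε → (s0, ε, #)
All input consumed in state s0 with stack #.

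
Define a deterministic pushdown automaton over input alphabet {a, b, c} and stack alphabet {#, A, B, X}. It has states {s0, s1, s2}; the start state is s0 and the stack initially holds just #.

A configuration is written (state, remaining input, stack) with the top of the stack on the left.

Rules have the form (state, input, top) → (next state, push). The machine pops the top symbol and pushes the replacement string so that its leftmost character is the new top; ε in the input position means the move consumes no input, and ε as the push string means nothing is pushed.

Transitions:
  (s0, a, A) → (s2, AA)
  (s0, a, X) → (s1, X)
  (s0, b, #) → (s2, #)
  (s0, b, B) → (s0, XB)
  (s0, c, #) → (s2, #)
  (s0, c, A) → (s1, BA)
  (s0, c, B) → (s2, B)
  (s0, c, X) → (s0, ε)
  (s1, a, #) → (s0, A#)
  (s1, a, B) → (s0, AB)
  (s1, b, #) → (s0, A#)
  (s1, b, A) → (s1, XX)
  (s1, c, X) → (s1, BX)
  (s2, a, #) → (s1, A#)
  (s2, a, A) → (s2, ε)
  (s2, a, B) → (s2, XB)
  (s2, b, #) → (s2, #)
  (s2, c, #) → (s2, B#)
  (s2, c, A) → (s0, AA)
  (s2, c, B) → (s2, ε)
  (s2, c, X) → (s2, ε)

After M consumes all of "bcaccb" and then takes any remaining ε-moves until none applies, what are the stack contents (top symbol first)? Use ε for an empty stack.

#

(s0, bcaccb, #)
  read b, top #: go to s2, push # → (s2, caccb, #)
  read c, top #: go to s2, push B# → (s2, accb, B#)
  read a, top B: go to s2, push XB → (s2, ccb, XB#)
  read c, top X: go to s2, push ε → (s2, cb, B#)
  read c, top B: go to s2, push ε → (s2, b, #)
  read b, top #: go to s2, push # → (s2, ε, #)
All input consumed in state s2 with stack #.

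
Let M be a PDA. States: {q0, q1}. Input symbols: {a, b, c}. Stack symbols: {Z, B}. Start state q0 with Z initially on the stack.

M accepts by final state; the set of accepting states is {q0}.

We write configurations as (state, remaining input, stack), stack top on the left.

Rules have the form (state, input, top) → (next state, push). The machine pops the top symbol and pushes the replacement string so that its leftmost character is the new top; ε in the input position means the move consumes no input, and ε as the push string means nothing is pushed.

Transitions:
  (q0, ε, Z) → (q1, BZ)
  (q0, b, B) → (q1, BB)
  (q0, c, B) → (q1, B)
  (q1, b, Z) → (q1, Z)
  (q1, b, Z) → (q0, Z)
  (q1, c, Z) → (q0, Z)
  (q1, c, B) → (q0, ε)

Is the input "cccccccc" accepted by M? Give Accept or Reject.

Accept

One accepting computation: (q0, cccccccc, Z) ⊢ (q1, cccccccc, BZ) ⊢ (q0, ccccccc, Z) ⊢ (q1, ccccccc, BZ) ⊢ (q0, cccccc, Z) ⊢ (q1, cccccc, BZ) ⊢ (q0, ccccc, Z) ⊢ (q1, ccccc, BZ) ⊢ (q0, cccc, Z) ⊢ (q1, cccc, BZ) ⊢ (q0, ccc, Z) ⊢ (q1, ccc, BZ) ⊢ (q0, cc, Z) ⊢ (q1, cc, BZ) ⊢ (q0, c, Z) ⊢ (q1, c, BZ) ⊢ (q0, ε, Z)
All input consumed and state q0 ∈ F.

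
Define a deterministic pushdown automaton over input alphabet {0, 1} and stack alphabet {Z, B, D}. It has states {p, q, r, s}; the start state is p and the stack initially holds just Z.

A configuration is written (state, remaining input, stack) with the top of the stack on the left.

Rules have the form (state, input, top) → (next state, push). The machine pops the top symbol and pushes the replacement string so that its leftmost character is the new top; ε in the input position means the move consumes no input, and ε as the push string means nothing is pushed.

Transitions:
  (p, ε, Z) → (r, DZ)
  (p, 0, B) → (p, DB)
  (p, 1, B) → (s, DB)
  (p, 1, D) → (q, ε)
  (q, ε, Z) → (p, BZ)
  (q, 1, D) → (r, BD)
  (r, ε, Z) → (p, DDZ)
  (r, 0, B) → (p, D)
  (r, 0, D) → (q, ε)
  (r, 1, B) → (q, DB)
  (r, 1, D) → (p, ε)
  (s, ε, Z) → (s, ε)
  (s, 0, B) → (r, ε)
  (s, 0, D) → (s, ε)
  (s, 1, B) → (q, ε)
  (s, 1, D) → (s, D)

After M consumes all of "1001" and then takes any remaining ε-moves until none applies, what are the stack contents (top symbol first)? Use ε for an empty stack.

BZ

(p, 1001, Z)
  ε-move, top Z: go to r, push DZ → (r, 1001, DZ)
  read 1, top D: go to p, push ε → (p, 001, Z)
  ε-move, top Z: go to r, push DZ → (r, 001, DZ)
  read 0, top D: go to q, push ε → (q, 01, Z)
  ε-move, top Z: go to p, push BZ → (p, 01, BZ)
  read 0, top B: go to p, push DB → (p, 1, DBZ)
  read 1, top D: go to q, push ε → (q, ε, BZ)
All input consumed in state q with stack BZ.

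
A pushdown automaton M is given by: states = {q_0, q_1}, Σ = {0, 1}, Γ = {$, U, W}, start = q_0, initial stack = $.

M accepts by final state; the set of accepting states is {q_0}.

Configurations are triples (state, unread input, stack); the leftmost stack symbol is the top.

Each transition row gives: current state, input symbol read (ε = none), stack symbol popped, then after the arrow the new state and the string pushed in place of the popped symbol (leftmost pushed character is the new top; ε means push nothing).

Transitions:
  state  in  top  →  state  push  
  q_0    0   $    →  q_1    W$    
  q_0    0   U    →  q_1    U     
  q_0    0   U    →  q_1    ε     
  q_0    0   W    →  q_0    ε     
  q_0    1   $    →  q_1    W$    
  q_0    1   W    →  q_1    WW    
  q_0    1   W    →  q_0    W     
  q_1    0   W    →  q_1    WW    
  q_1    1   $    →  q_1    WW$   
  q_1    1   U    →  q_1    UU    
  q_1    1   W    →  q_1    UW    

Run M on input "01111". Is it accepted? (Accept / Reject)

Reject

No computation consumes all input and reaches a final state.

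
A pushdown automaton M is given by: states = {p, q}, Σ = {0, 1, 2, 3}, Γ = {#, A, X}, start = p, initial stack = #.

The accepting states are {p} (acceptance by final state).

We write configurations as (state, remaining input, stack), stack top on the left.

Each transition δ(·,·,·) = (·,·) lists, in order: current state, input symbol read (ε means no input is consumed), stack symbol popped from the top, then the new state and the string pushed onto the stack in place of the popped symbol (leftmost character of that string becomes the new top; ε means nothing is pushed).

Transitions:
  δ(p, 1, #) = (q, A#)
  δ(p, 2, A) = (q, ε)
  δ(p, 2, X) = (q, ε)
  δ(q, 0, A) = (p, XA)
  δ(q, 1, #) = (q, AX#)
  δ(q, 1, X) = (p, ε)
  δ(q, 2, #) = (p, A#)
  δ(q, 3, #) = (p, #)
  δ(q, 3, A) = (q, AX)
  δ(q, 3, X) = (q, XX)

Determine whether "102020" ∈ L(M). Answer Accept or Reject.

Accept

One accepting computation: (p, 102020, #) ⊢ (q, 02020, A#) ⊢ (p, 2020, XA#) ⊢ (q, 020, A#) ⊢ (p, 20, XA#) ⊢ (q, 0, A#) ⊢ (p, ε, XA#)
All input consumed and state p ∈ F.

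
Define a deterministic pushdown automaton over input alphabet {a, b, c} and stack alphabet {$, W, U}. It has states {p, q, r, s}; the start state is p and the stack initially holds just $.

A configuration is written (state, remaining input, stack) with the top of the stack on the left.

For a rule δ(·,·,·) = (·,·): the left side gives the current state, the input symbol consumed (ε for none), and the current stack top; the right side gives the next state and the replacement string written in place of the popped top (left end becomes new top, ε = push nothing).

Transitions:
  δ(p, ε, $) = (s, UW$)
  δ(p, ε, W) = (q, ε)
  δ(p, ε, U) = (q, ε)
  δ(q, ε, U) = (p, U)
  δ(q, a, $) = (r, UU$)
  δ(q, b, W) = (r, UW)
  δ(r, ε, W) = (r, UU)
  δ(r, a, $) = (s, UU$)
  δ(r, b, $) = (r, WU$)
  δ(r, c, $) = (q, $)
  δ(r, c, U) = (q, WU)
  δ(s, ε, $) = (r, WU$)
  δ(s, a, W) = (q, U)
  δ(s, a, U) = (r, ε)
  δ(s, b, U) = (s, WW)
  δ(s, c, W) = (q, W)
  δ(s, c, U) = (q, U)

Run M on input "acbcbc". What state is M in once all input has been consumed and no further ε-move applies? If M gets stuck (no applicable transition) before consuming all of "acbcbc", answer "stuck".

(p, acbcbc, $) ⊢ (s, acbcbc, UW$) ⊢ (r, cbcbc, W$) ⊢ (r, cbcbc, UU$) ⊢ (q, bcbc, WUU$) ⊢ (r, cbc, UWUU$) ⊢ (q, bc, WUWUU$) ⊢ (r, c, UWUWUU$) ⊢ (q, ε, WUWUWUU$)
All input consumed; M is in state q.

q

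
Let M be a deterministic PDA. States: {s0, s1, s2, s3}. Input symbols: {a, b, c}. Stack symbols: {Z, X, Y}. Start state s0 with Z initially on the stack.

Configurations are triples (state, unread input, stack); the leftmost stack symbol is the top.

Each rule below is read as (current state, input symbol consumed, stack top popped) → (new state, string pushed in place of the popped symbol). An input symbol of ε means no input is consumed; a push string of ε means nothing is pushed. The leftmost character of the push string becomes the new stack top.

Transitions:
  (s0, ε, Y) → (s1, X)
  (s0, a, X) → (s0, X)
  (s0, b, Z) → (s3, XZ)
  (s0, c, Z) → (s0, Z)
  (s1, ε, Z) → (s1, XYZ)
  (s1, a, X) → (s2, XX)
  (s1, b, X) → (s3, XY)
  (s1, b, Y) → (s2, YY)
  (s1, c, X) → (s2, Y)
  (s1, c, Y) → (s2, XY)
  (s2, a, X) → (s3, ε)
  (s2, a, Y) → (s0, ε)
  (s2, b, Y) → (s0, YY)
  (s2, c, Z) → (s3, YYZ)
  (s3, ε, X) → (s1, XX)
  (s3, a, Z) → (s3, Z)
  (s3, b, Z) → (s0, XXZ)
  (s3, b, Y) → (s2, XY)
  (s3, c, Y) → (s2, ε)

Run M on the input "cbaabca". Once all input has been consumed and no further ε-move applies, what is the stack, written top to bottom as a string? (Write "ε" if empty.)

(s0, cbaabca, Z)
  read c, top Z: go to s0, push Z → (s0, baabca, Z)
  read b, top Z: go to s3, push XZ → (s3, aabca, XZ)
  ε-move, top X: go to s1, push XX → (s1, aabca, XXZ)
  read a, top X: go to s2, push XX → (s2, abca, XXXZ)
  read a, top X: go to s3, push ε → (s3, bca, XXZ)
  ε-move, top X: go to s1, push XX → (s1, bca, XXXZ)
  read b, top X: go to s3, push XY → (s3, ca, XYXXZ)
  ε-move, top X: go to s1, push XX → (s1, ca, XXYXXZ)
  read c, top X: go to s2, push Y → (s2, a, YXYXXZ)
  read a, top Y: go to s0, push ε → (s0, ε, XYXXZ)
All input consumed in state s0 with stack XYXXZ.

XYXXZ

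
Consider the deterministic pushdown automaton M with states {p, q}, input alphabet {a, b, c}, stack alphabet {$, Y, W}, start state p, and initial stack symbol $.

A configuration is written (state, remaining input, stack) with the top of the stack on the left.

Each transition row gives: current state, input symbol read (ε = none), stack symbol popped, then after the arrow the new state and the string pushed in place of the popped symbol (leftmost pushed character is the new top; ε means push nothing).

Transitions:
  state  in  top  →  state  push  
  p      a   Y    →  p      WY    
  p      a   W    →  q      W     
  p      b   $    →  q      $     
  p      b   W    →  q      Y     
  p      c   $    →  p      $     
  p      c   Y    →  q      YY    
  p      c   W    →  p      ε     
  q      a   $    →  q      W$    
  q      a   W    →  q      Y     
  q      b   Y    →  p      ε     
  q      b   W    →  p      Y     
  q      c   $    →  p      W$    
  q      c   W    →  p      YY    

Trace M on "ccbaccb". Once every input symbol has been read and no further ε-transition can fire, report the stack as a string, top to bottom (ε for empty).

YY$

(p, ccbaccb, $) ⊢ (p, cbaccb, $) ⊢ (p, baccb, $) ⊢ (q, accb, $) ⊢ (q, ccb, W$) ⊢ (p, cb, YY$) ⊢ (q, b, YYY$) ⊢ (p, ε, YY$)
All input consumed in state p with stack YY$.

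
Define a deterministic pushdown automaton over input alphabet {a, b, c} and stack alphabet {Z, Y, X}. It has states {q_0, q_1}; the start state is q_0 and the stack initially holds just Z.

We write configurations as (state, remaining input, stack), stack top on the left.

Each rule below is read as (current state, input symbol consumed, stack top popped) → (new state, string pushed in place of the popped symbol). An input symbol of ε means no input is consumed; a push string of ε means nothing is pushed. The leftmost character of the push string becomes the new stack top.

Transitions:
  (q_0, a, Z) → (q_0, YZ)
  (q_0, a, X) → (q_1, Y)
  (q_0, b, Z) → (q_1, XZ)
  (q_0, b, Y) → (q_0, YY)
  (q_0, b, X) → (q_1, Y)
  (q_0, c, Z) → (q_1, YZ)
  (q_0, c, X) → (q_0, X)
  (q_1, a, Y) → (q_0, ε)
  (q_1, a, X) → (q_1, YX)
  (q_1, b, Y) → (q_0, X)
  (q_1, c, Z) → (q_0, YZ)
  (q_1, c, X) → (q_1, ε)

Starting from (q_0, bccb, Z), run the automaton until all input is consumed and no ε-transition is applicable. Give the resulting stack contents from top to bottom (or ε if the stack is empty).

YYZ

(q_0, bccb, Z)
  read b, top Z: go to q_1, push XZ → (q_1, ccb, XZ)
  read c, top X: go to q_1, push ε → (q_1, cb, Z)
  read c, top Z: go to q_0, push YZ → (q_0, b, YZ)
  read b, top Y: go to q_0, push YY → (q_0, ε, YYZ)
All input consumed in state q_0 with stack YYZ.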